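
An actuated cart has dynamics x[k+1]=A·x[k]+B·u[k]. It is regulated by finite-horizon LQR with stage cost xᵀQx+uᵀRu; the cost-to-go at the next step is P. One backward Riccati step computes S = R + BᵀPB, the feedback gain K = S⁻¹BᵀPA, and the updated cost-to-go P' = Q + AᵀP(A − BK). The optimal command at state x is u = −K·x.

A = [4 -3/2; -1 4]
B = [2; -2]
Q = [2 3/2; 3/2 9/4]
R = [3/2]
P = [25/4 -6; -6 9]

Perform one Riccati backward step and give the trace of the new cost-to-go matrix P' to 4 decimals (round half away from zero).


20.6830

BᵀP = [24.5000 -30.0000]
S = R + BᵀPB = [3/2] + [109.0000] = [110.5000]
BᵀPA = [128.0000 -156.7500]
K = S⁻¹·BᵀPA = [1.1584 -1.4186]
A−BK = [1.6833 1.3371; 1.3167 1.1629]
AᵀP(A−BK) = [8.7285 3.0747; 3.0747 7.7045]
P' = Q + AᵀP(A−BK) = [10.7285 4.5747; 4.5747 9.9545]
tr(P') = 20.6830


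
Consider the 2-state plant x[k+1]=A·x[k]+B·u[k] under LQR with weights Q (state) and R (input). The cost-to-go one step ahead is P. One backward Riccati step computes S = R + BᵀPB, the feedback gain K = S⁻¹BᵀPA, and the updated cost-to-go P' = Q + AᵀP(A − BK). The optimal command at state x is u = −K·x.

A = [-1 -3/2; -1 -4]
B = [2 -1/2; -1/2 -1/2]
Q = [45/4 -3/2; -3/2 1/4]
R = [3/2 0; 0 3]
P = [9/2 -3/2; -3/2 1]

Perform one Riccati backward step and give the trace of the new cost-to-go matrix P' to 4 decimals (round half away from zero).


19.9188

BᵀP = [9.7500 -3.5000; -1.5000 0.2500]
S = R + BᵀPB = [3/2 0; 0 3] + [21.2500 -3.1250; -3.1250 0.6250] = [22.7500 -3.1250; -3.1250 3.6250]
BᵀPA = [-6.2500 -0.6250; 1.2500 1.2500]
K = S⁻¹·BᵀPA = [-0.2579 0.0226; 0.1225 0.3643]
A−BK = [-0.4230 -1.3630; -1.0677 -3.8066]
AᵀP(A−BK) = [0.7350 2.1857; 2.1857 7.6838]
P' = Q + AᵀP(A−BK) = [11.9850 0.6857; 0.6857 7.9338]
tr(P') = 19.9188


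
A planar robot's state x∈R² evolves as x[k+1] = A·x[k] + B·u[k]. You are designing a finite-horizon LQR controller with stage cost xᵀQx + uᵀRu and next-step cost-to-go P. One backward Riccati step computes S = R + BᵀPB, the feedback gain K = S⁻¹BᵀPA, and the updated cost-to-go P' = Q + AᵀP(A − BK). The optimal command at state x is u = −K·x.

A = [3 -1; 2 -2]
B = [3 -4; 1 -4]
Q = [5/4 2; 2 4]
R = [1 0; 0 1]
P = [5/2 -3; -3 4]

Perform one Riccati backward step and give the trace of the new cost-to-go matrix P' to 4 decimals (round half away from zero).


6.1702

BᵀP = [4.5000 -5.0000; 2.0000 -4.0000]
S = R + BᵀPB = [1 0; 0 1] + [8.5000 2.0000; 2.0000 8.0000] = [9.5000 2.0000; 2.0000 9.0000]
BᵀPA = [3.5000 5.5000; -2.0000 6.0000]
K = S⁻¹·BᵀPA = [0.4356 0.4601; -0.3190 0.5644]
A−BK = [0.4172 -0.1227; 0.2883 -0.2025]
AᵀP(A−BK) = [0.3374 0.0184; 0.0184 0.5828]
P' = Q + AᵀP(A−BK) = [1.5874 2.0184; 2.0184 4.5828]
tr(P') = 6.1702


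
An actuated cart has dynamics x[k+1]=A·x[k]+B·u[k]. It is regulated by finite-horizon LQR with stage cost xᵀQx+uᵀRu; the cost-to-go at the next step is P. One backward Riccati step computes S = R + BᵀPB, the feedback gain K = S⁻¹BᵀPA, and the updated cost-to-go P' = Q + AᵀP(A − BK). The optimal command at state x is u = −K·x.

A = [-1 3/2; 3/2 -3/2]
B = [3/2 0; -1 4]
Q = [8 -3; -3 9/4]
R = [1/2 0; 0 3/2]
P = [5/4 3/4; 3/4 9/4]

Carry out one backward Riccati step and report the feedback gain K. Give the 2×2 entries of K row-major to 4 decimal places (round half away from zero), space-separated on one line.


-0.5600 0.8278 0.2128 -0.1407

BᵀP = [1.1250 -1.1250; 3.0000 9.0000]
S = R + BᵀPB = [1/2 0; 0 3/2] + [2.8125 -4.5000; -4.5000 36.0000] = [3.3125 -4.5000; -4.5000 37.5000]
BᵀPA = [-2.8125 3.3750; 10.5000 -9.0000]
K = S⁻¹·BᵀPA = [-0.5600 0.8278; 0.2128 -0.1407]
A−BK = [-0.1601 0.2583; 0.0888 -0.1096]
AᵀP(A−BK) = [0.2532 -0.3199; -0.3199 0.4403]
P' = Q + AᵀP(A−BK) = [8.2532 -3.3199; -3.3199 2.6903]
tr(P') = 10.9434


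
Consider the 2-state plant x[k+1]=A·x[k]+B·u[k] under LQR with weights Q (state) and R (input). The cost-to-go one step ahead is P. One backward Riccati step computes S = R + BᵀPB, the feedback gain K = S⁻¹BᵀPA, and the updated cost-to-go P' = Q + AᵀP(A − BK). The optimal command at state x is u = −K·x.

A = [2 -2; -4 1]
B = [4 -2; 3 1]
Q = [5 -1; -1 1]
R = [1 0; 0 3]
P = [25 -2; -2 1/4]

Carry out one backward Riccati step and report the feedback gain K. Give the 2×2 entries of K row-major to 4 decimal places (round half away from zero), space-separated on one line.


0.3688 -0.4187 -0.4403 0.2382

BᵀP = [94.0000 -7.2500; -52.0000 4.2500]
S = R + BᵀPB = [1 0; 0 3] + [354.2500 -195.2500; -195.2500 108.2500] = [355.2500 -195.2500; -195.2500 111.2500]
BᵀPA = [217.0000 -195.2500; -121.0000 108.2500]
K = S⁻¹·BᵀPA = [0.3688 -0.4187; -0.4403 0.2382]
A−BK = [-0.3560 0.1512; -4.6662 2.0179]
AᵀP(A−BK) = [2.6848 -1.3209; -1.3209 0.7146]
P' = Q + AᵀP(A−BK) = [7.6848 -2.3209; -2.3209 1.7146]
tr(P') = 9.3994


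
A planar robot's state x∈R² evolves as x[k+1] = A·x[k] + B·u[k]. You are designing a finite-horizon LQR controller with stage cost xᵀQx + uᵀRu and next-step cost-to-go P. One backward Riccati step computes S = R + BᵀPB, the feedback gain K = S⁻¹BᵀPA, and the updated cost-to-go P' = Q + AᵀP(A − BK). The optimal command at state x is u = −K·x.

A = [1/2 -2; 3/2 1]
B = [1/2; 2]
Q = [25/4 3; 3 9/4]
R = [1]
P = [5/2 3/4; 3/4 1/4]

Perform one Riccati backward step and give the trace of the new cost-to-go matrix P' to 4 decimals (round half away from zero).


11.1259

BᵀP = [2.7500 0.8750]
S = R + BᵀPB = [1] + [3.1250] = [4.1250]
BᵀPA = [2.6875 -4.6250]
K = S⁻¹·BᵀPA = [0.6515 -1.1212]
A−BK = [0.1742 -1.4394; 0.1970 3.2424]
AᵀP(A−BK) = [0.5616 -0.9867; -0.9867 2.0644]
P' = Q + AᵀP(A−BK) = [6.8116 2.0133; 2.0133 4.3144]
tr(P') = 11.1259


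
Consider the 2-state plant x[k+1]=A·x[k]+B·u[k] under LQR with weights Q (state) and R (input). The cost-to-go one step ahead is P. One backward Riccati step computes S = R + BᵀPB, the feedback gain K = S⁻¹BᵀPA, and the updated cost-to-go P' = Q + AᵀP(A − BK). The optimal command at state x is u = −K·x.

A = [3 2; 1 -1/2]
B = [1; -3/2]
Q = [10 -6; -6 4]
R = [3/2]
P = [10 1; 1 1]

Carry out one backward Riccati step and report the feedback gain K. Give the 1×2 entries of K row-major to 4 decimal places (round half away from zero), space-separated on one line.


2.3256 1.6047

BᵀP = [8.5000 -0.5000]
S = R + BᵀPB = [3/2] + [9.2500] = [10.7500]
BᵀPA = [25.0000 17.2500]
K = S⁻¹·BᵀPA = [2.3256 1.6047]
A−BK = [0.6744 0.3953; 4.4884 1.9070]
AᵀP(A−BK) = [38.8605 19.8837; 19.8837 10.5698]
P' = Q + AᵀP(A−BK) = [48.8605 13.8837; 13.8837 14.5698]
tr(P') = 63.4302


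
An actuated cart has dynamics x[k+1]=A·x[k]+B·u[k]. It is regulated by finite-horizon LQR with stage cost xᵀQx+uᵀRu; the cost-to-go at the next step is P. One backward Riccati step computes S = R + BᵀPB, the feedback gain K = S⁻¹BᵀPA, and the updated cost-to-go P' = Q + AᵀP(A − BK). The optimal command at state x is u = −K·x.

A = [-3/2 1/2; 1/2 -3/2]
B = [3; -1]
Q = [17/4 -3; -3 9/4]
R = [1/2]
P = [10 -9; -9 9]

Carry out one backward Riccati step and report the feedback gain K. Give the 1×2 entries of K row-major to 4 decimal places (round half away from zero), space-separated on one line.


-0.4984 0.4788

BᵀP = [39.0000 -36.0000]
S = R + BᵀPB = [1/2] + [153.0000] = [153.5000]
BᵀPA = [-76.5000 73.5000]
K = S⁻¹·BᵀPA = [-0.4984 0.4788]
A−BK = [-0.0049 -0.9365; 0.0016 -1.0212]
AᵀP(A−BK) = [0.1246 -0.1197; -0.1197 1.0562]
P' = Q + AᵀP(A−BK) = [4.3746 -3.1197; -3.1197 3.3062]
tr(P') = 7.6808


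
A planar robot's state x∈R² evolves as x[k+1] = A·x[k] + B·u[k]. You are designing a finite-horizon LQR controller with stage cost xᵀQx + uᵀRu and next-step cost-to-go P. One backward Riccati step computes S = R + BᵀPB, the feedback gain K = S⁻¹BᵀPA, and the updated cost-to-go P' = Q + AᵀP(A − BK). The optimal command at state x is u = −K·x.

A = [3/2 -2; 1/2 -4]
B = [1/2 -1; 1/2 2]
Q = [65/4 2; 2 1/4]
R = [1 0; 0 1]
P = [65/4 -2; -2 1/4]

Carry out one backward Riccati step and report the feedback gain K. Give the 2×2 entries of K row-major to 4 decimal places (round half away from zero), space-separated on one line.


BᵀP = [7.1250 -0.8750; -20.2500 2.5000]
S = R + BᵀPB = [1 0; 0 1] + [3.1250 -8.8750; -8.8750 25.2500] = [4.1250 -8.8750; -8.8750 26.2500]
BᵀPA = [10.2500 -10.7500; -29.1250 30.5000]
K = S⁻¹·BᵀPA = [0.3584 -0.3896; -0.9884 1.0302]
A−BK = [0.3325 -0.7750; 2.2975 -5.8655]
AᵀP(A−BK) = [1.1657 -1.2525; -1.2525 1.3912]
P' = Q + AᵀP(A−BK) = [17.4157 0.7475; 0.7475 1.6412]
tr(P') = 19.0569

0.3584 -0.3896 -0.9884 1.0302


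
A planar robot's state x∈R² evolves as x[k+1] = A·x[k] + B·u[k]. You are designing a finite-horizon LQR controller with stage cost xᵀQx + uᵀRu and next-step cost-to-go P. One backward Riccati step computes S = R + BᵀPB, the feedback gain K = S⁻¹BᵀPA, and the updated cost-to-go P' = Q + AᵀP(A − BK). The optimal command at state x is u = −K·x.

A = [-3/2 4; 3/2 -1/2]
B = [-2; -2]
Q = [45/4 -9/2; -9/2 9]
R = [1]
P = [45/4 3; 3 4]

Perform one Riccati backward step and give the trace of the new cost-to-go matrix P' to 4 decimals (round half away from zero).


71.4339

BᵀP = [-28.5000 -14.0000]
S = R + BᵀPB = [1] + [85.0000] = [86.0000]
BᵀPA = [21.7500 -107.0000]
K = S⁻¹·BᵀPA = [0.2529 -1.2442]
A−BK = [-0.9942 1.5116; 2.0058 -2.9884]
AᵀP(A−BK) = [15.3118 -23.1890; -23.1890 35.8721]
P' = Q + AᵀP(A−BK) = [26.5618 -27.6890; -27.6890 44.8721]
tr(P') = 71.4339


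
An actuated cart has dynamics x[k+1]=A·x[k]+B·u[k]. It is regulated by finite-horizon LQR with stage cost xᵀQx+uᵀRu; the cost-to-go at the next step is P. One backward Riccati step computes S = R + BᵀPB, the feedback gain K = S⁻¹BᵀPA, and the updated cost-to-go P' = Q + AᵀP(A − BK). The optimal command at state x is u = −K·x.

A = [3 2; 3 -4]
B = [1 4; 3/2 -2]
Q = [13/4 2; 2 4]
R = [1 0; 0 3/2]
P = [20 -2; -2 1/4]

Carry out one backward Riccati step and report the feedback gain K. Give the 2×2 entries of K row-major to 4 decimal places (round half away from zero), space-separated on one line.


0.4841 -0.0801 0.5416 0.5859

BᵀP = [17.0000 -1.6250; 84.0000 -8.5000]
S = R + BᵀPB = [1 0; 0 3/2] + [14.5625 71.2500; 71.2500 353.0000] = [15.5625 71.2500; 71.2500 354.5000]
BᵀPA = [46.1250 40.5000; 226.5000 202.0000]
K = S⁻¹·BᵀPA = [0.4841 -0.0801; 0.5416 0.5859]
A−BK = [0.3494 -0.2636; 3.3570 -2.7081]
AᵀP(A−BK) = [1.2416 -0.0153; -0.0153 0.8891]
P' = Q + AᵀP(A−BK) = [4.4916 1.9847; 1.9847 4.8891]
tr(P') = 9.3807


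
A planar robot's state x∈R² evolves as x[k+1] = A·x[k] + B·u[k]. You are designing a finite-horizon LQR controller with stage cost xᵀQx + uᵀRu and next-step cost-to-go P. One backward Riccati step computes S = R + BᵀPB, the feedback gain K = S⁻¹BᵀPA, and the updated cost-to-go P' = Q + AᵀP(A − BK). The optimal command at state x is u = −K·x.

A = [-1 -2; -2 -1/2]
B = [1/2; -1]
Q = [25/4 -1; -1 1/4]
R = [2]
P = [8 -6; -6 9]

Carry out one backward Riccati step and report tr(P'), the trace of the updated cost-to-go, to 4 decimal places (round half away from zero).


28.1184

BᵀP = [10.0000 -12.0000]
S = R + BᵀPB = [2] + [17.0000] = [19.0000]
BᵀPA = [14.0000 -14.0000]
K = S⁻¹·BᵀPA = [0.7368 -0.7368]
A−BK = [-1.3684 -1.6316; -1.2632 -1.2368]
AᵀP(A−BK) = [9.6842 8.3158; 8.3158 11.9342]
P' = Q + AᵀP(A−BK) = [15.9342 7.3158; 7.3158 12.1842]
tr(P') = 28.1184


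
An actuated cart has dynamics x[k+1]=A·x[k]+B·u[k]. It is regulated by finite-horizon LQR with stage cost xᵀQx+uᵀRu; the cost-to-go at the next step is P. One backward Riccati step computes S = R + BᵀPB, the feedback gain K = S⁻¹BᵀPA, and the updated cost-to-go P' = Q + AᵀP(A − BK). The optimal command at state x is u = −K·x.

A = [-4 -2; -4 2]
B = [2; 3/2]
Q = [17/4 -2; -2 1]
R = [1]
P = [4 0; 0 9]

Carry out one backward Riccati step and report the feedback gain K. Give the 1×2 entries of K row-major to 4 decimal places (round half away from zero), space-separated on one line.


-2.3087 0.2953

BᵀP = [8.0000 13.5000]
S = R + BᵀPB = [1] + [36.2500] = [37.2500]
BᵀPA = [-86.0000 11.0000]
K = S⁻¹·BᵀPA = [-2.3087 0.2953]
A−BK = [0.6174 -2.5906; -0.5369 1.5570]
AᵀP(A−BK) = [9.4497 -14.6040; -14.6040 48.7517]
P' = Q + AᵀP(A−BK) = [13.6997 -16.6040; -16.6040 49.7517]
tr(P') = 63.4513


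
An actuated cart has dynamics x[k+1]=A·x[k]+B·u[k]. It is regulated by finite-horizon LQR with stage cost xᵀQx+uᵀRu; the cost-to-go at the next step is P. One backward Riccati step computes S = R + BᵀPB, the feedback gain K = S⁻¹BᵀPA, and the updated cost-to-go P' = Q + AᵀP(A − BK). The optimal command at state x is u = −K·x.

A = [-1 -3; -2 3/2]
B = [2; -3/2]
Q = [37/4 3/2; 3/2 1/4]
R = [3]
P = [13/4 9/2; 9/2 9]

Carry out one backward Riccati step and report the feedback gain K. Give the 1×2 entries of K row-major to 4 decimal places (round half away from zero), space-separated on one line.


BᵀP = [-0.2500 -4.5000]
S = R + BᵀPB = [3] + [6.2500] = [9.2500]
BᵀPA = [9.2500 -6.0000]
K = S⁻¹·BᵀPA = [1.0000 -0.6486]
A−BK = [-3.0000 -1.7027; -0.5000 0.5270]
AᵀP(A−BK) = [48.0000 9.0000; 9.0000 5.1081]
P' = Q + AᵀP(A−BK) = [57.2500 10.5000; 10.5000 5.3581]
tr(P') = 62.6081

1.0000 -0.6486


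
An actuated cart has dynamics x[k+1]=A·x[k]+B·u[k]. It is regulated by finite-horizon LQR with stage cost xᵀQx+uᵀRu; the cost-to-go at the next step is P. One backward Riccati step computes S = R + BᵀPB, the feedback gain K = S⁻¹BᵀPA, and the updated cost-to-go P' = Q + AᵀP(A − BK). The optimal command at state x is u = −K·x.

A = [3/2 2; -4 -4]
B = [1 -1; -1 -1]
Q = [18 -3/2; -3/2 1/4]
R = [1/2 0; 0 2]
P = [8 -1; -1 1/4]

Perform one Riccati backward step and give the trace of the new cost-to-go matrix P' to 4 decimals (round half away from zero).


BᵀP = [9.0000 -1.2500; -7.0000 0.7500]
S = R + BᵀPB = [1/2 0; 0 2] + [10.2500 -7.7500; -7.7500 6.2500] = [10.7500 -7.7500; -7.7500 8.2500]
BᵀPA = [18.5000 23.0000; -13.5000 -17.0000]
K = S⁻¹·BᵀPA = [1.6769 2.0262; -0.0611 -0.1572]
A−BK = [-0.2380 -0.1834; -2.3843 -2.1310]
AᵀP(A−BK) = [2.1528 2.3930; 2.3930 2.7249]
P' = Q + AᵀP(A−BK) = [20.1528 0.8930; 0.8930 2.9749]
tr(P') = 23.1277

23.1277


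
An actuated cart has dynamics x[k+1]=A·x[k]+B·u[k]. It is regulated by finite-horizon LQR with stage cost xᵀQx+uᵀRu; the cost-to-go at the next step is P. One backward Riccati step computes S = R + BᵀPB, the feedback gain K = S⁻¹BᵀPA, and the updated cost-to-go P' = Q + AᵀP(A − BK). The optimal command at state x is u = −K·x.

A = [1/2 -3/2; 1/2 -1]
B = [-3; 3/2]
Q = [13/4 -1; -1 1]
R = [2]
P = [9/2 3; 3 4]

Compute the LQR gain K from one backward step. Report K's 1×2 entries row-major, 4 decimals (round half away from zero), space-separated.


BᵀP = [-9.0000 -3.0000]
S = R + BᵀPB = [2] + [22.5000] = [24.5000]
BᵀPA = [-6.0000 16.5000]
K = S⁻¹·BᵀPA = [-0.2449 0.6735]
A−BK = [-0.2347 0.5204; 0.8673 -2.0102]
AᵀP(A−BK) = [2.1556 -5.0842; -5.0842 12.0128]
P' = Q + AᵀP(A−BK) = [5.4056 -6.0842; -6.0842 13.0128]
tr(P') = 18.4184

-0.2449 0.6735


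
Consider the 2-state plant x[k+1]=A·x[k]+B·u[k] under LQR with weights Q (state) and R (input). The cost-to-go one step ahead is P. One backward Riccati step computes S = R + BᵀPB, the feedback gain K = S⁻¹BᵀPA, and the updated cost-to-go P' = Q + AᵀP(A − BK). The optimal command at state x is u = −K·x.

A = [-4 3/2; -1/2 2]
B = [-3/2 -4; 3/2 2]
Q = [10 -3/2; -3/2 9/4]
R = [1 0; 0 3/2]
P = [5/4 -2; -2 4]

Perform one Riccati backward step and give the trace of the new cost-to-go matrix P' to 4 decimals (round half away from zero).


15.5348

BᵀP = [-4.8750 9.0000; -9.0000 16.0000]
S = R + BᵀPB = [1 0; 0 3/2] + [20.8125 37.5000; 37.5000 68.0000] = [21.8125 37.5000; 37.5000 69.5000]
BᵀPA = [15.0000 10.6875; 28.0000 18.5000]
K = S⁻¹·BᵀPA = [-0.0684 0.4469; 0.4398 0.0251]
A−BK = [-2.3435 2.2706; -1.2770 1.2795]
AᵀP(A−BK) = [1.7120 -1.4050; -1.4050 1.5728]
P' = Q + AᵀP(A−BK) = [11.7120 -2.9050; -2.9050 3.8228]
tr(P') = 15.5348


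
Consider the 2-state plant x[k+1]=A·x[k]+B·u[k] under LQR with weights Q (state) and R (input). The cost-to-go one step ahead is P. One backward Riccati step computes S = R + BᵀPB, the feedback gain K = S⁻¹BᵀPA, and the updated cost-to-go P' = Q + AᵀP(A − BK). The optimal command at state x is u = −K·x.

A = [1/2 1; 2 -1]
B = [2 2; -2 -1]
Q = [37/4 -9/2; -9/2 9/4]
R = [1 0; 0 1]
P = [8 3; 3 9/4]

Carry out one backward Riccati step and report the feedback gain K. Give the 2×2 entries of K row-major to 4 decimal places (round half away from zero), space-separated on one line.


-0.9574 0.3475 1.3639 0.1213

BᵀP = [10.0000 1.5000; 13.0000 3.7500]
S = R + BᵀPB = [1 0; 0 1] + [17.0000 18.5000; 18.5000 22.2500] = [18.0000 18.5000; 18.5000 23.2500]
BᵀPA = [8.0000 8.5000; 14.0000 9.2500]
K = S⁻¹·BᵀPA = [-0.9574 0.3475; 1.3639 0.1213]
A−BK = [-0.3131 0.0623; 1.4492 -0.1836]
AᵀP(A−BK) = [5.5639 -0.4787; -0.4787 0.1738]
P' = Q + AᵀP(A−BK) = [14.8139 -4.9787; -4.9787 2.4238]
tr(P') = 17.2377


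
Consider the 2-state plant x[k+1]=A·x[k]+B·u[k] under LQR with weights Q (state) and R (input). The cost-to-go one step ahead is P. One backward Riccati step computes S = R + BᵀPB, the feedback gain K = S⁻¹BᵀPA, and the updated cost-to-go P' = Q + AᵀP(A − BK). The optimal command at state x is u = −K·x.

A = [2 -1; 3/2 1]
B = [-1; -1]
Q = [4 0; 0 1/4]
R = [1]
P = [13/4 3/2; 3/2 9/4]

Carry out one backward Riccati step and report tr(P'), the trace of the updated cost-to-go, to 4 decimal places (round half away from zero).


9.6266

BᵀP = [-4.7500 -3.7500]
S = R + BᵀPB = [1] + [8.5000] = [9.5000]
BᵀPA = [-15.1250 1.0000]
K = S⁻¹·BᵀPA = [-1.5921 0.1053]
A−BK = [0.4079 -0.8947; -0.0921 1.1053]
AᵀP(A−BK) = [2.9819 -0.7829; -0.7829 2.3947]
P' = Q + AᵀP(A−BK) = [6.9819 -0.7829; -0.7829 2.6447]
tr(P') = 9.6266


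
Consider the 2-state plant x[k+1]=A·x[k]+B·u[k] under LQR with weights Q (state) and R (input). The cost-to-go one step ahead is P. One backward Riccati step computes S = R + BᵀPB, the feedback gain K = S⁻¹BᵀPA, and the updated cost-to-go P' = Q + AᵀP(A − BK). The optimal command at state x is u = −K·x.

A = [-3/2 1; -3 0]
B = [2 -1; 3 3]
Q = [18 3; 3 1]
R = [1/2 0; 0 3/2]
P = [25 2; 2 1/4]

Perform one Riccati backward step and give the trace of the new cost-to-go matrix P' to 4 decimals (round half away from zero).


19.4934

BᵀP = [56.0000 4.7500; -19.0000 -1.2500]
S = R + BᵀPB = [1/2 0; 0 3/2] + [126.2500 -41.7500; -41.7500 15.2500] = [126.7500 -41.7500; -41.7500 16.7500]
BᵀPA = [-98.2500 56.0000; 32.2500 -19.0000]
K = S⁻¹·BᵀPA = [-0.7875 0.3809; -0.0375 -0.1849]
A−BK = [0.0375 0.0533; -0.5250 -0.5882]
AᵀP(A−BK) = [0.3375 -0.1125; -0.1125 0.1559]
P' = Q + AᵀP(A−BK) = [18.3375 2.8875; 2.8875 1.1559]
tr(P') = 19.4934


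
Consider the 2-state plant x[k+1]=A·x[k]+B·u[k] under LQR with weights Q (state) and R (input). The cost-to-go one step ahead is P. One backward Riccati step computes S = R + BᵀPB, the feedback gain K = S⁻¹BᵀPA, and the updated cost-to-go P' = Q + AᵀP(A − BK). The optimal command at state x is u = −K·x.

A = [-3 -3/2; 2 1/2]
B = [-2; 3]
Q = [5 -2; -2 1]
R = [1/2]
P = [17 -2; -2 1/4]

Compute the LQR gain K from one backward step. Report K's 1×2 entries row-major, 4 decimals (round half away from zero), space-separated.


BᵀP = [-40.0000 4.7500]
S = R + BᵀPB = [1/2] + [94.2500] = [94.7500]
BᵀPA = [129.5000 62.3750]
K = S⁻¹·BᵀPA = [1.3668 0.6583]
A−BK = [-0.2665 -0.1834; -2.1003 -1.4749]
AᵀP(A−BK) = [1.0053 0.4987; 0.4987 0.2503]
P' = Q + AᵀP(A−BK) = [6.0053 -1.5013; -1.5013 1.2503]
tr(P') = 7.2556

1.3668 0.6583


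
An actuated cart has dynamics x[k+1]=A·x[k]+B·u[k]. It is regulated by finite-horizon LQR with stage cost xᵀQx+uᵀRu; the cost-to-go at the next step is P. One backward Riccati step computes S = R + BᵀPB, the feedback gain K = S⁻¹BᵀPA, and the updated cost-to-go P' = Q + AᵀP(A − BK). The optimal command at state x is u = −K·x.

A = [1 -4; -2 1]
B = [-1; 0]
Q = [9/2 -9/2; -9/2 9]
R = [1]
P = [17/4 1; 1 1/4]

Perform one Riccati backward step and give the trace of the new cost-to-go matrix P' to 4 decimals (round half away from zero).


25.2738

BᵀP = [-4.2500 -1.0000]
S = R + BᵀPB = [1] + [4.2500] = [5.2500]
BᵀPA = [-2.2500 16.0000]
K = S⁻¹·BᵀPA = [-0.4286 3.0476]
A−BK = [0.5714 -0.9524; -2.0000 1.0000]
AᵀP(A−BK) = [0.2857 -1.6429; -1.6429 11.4881]
P' = Q + AᵀP(A−BK) = [4.7857 -6.1429; -6.1429 20.4881]
tr(P') = 25.2738


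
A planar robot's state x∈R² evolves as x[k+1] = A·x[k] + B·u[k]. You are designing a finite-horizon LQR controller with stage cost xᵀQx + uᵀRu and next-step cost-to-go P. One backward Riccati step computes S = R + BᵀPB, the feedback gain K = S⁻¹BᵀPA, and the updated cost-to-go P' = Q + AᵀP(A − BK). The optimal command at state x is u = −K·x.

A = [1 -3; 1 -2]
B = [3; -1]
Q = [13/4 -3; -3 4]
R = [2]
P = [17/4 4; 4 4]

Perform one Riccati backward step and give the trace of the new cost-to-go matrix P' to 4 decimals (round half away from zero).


23.7438

BᵀP = [8.7500 8.0000]
S = R + BᵀPB = [2] + [18.2500] = [20.2500]
BᵀPA = [16.7500 -42.2500]
K = S⁻¹·BᵀPA = [0.8272 -2.0864]
A−BK = [-1.4815 3.2593; 1.8272 -4.0864]
AᵀP(A−BK) = [2.3951 -5.8025; -5.8025 14.0988]
P' = Q + AᵀP(A−BK) = [5.6451 -8.8025; -8.8025 18.0988]
tr(P') = 23.7438


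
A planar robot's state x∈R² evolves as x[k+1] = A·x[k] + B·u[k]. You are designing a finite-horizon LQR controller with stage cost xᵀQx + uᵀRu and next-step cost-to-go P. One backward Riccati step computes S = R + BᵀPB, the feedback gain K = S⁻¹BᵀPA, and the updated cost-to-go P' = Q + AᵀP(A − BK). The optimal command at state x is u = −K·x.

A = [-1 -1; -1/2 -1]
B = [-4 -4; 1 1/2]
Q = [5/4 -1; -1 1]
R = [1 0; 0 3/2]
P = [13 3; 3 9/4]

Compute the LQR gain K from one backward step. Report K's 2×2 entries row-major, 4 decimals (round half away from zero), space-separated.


BᵀP = [-49.0000 -9.7500; -50.5000 -10.8750]
S = R + BᵀPB = [1 0; 0 3/2] + [186.2500 191.1250; 191.1250 196.5625] = [187.2500 191.1250; 191.1250 198.0625]
BᵀPA = [53.8750 58.7500; 55.9375 61.3750]
K = S⁻¹·BᵀPA = [-0.0366 -0.1686; 0.3177 0.4725]
A−BK = [0.1246 0.2159; -0.6223 -1.0677]
AᵀP(A−BK) = [0.7607 1.2739; 1.2739 2.1512]
P' = Q + AᵀP(A−BK) = [2.0107 0.2739; 0.2739 3.1512]
tr(P') = 5.1619

-0.0366 -0.1686 0.3177 0.4725


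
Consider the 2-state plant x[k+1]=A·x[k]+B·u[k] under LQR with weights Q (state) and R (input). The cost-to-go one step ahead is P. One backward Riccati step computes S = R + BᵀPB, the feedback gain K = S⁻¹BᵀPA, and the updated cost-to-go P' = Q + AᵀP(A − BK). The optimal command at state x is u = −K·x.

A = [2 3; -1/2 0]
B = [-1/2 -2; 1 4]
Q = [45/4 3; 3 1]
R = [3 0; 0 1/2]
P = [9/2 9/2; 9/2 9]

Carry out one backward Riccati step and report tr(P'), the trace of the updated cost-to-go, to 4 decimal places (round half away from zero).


BᵀP = [2.2500 6.7500; 9.0000 27.0000]
S = R + BᵀPB = [3 0; 0 1/2] + [5.6250 22.5000; 22.5000 90.0000] = [8.6250 22.5000; 22.5000 90.5000]
BᵀPA = [1.1250 6.7500; 4.5000 27.0000]
K = S⁻¹·BᵀPA = [0.0021 0.0123; 0.0492 0.2953]
A−BK = [2.0995 3.5967; -0.6989 -1.1934]
AᵀP(A−BK) = [11.0262 18.9074; 18.9074 32.4443]
P' = Q + AᵀP(A−BK) = [22.2762 21.9074; 21.9074 33.4443]
tr(P') = 55.7205

55.7205


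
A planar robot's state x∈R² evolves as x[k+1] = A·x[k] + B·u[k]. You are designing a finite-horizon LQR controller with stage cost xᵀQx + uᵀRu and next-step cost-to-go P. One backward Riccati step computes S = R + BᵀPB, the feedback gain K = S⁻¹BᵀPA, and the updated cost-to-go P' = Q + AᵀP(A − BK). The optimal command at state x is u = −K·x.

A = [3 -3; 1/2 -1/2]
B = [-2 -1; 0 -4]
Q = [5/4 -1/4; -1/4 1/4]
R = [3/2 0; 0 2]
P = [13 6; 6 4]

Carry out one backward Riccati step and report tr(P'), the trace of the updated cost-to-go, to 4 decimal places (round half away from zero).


6.9820

BᵀP = [-26.0000 -12.0000; -37.0000 -22.0000]
S = R + BᵀPB = [3/2 0; 0 2] + [52.0000 74.0000; 74.0000 125.0000] = [53.5000 74.0000; 74.0000 127.0000]
BᵀPA = [-84.0000 84.0000; -122.0000 122.0000]
K = S⁻¹·BᵀPA = [-1.2438 1.2438; -0.2359 0.2359]
A−BK = [0.2765 -0.2765; -0.4435 0.4435]
AᵀP(A−BK) = [2.7410 -2.7410; -2.7410 2.7410]
P' = Q + AᵀP(A−BK) = [3.9910 -2.9910; -2.9910 2.9910]
tr(P') = 6.9820


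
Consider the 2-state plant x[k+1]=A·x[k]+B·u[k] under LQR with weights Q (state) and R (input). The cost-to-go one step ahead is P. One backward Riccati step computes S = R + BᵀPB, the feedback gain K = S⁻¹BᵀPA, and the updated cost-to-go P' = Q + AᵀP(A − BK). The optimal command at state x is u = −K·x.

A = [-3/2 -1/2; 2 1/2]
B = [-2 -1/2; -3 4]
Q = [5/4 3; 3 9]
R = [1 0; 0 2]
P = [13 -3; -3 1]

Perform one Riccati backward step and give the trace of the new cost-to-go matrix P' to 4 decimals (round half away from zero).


BᵀP = [-17.0000 3.0000; -18.5000 5.5000]
S = R + BᵀPB = [1 0; 0 2] + [25.0000 20.5000; 20.5000 31.2500] = [26.0000 20.5000; 20.5000 33.2500]
BᵀPA = [31.5000 10.0000; 38.7500 12.0000]
K = S⁻¹·BᵀPA = [0.5695 0.1947; 0.8143 0.2409]
A−BK = [0.0461 0.0098; 0.4513 0.1207]
AᵀP(A−BK) = [1.7569 0.5335; 0.5335 0.1626]
P' = Q + AᵀP(A−BK) = [3.0069 3.5335; 3.5335 9.1626]
tr(P') = 12.1695

12.1695


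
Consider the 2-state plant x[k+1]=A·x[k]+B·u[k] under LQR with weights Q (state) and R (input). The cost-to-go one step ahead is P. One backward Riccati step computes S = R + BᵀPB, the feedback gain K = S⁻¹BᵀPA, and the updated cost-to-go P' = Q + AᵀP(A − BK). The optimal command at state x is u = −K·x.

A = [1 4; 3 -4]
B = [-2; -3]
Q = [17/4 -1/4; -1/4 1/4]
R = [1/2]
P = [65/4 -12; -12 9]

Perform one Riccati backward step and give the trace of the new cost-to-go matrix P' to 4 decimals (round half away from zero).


BᵀP = [3.5000 -3.0000]
S = R + BᵀPB = [1/2] + [2.0000] = [2.5000]
BᵀPA = [-5.5000 26.0000]
K = S⁻¹·BᵀPA = [-2.2000 10.4000]
A−BK = [-3.4000 24.8000; -3.6000 27.2000]
AᵀP(A−BK) = [13.1500 -81.8000; -81.8000 517.6000]
P' = Q + AᵀP(A−BK) = [17.4000 -82.0500; -82.0500 517.8500]
tr(P') = 535.2500

535.2500


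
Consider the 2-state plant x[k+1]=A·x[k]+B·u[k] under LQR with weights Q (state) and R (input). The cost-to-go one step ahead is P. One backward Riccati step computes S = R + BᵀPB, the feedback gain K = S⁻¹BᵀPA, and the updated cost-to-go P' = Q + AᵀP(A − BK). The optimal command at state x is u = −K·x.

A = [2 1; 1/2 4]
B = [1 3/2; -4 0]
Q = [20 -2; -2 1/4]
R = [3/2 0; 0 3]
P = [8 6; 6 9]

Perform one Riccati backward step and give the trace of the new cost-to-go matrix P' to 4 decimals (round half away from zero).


BᵀP = [-16.0000 -30.0000; 12.0000 9.0000]
S = R + BᵀPB = [3/2 0; 0 3] + [104.0000 -24.0000; -24.0000 18.0000] = [105.5000 -24.0000; -24.0000 21.0000]
BᵀPA = [-47.0000 -136.0000; 28.5000 48.0000]
K = S⁻¹·BᵀPA = [-0.1848 -1.0393; 1.1459 1.0979]
A−BK = [0.4659 0.3925; -0.2392 -0.1574]
AᵀP(A−BK) = [4.9048 4.8609; 4.8609 5.9506]
P' = Q + AᵀP(A−BK) = [24.9048 2.8609; 2.8609 6.2006]
tr(P') = 31.1054

31.1054


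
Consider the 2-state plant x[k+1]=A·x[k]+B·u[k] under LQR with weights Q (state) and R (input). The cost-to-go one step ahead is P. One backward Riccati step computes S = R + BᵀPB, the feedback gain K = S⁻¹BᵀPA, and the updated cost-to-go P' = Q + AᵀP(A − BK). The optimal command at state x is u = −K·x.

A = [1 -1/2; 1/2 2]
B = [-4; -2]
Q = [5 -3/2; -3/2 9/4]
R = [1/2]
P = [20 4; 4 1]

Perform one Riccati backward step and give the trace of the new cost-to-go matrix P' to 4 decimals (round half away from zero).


BᵀP = [-88.0000 -18.0000]
S = R + BᵀPB = [1/2] + [388.0000] = [388.5000]
BᵀPA = [-97.0000 8.0000]
K = S⁻¹·BᵀPA = [-0.2497 0.0206]
A−BK = [0.0013 -0.4176; 0.0006 2.0412]
AᵀP(A−BK) = [0.0312 -0.0026; -0.0026 0.8353]
P' = Q + AᵀP(A−BK) = [5.0312 -1.5026; -1.5026 3.0853]
tr(P') = 8.1165

8.1165


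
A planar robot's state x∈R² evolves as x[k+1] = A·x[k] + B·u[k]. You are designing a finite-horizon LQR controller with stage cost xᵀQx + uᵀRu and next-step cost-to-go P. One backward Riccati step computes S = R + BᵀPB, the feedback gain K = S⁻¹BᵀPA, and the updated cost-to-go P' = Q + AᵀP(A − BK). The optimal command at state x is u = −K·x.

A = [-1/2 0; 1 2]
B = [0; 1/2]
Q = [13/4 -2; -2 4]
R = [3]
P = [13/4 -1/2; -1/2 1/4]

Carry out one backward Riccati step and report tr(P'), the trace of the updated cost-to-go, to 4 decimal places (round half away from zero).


9.7717

BᵀP = [-0.2500 0.1250]
S = R + BᵀPB = [3] + [0.0625] = [3.0625]
BᵀPA = [0.2500 0.2500]
K = S⁻¹·BᵀPA = [0.0816 0.0816]
A−BK = [-0.5000 0.0000; 0.9592 1.9592]
AᵀP(A−BK) = [1.5421 0.9796; 0.9796 0.9796]
P' = Q + AᵀP(A−BK) = [4.7921 -1.0204; -1.0204 4.9796]
tr(P') = 9.7717


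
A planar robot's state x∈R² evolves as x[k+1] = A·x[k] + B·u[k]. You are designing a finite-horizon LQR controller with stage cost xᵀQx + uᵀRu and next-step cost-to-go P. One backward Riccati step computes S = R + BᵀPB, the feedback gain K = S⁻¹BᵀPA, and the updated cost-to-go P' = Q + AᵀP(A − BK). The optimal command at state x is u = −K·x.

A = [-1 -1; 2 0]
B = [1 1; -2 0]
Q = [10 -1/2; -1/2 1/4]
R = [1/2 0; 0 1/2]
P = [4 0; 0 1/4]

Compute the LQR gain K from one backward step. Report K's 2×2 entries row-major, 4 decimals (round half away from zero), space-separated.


BᵀP = [4.0000 -0.5000; 4.0000 0.0000]
S = R + BᵀPB = [1/2 0; 0 1/2] + [5.0000 4.0000; 4.0000 4.0000] = [5.5000 4.0000; 4.0000 4.5000]
BᵀPA = [-5.0000 -4.0000; -4.0000 -4.0000]
K = S⁻¹·BᵀPA = [-0.7429 -0.2286; -0.2286 -0.6857]
A−BK = [-0.0286 -0.0857; 0.5143 -0.4571]
AᵀP(A−BK) = [0.3714 0.1143; 0.1143 0.3429]
P' = Q + AᵀP(A−BK) = [10.3714 -0.3857; -0.3857 0.5929]
tr(P') = 10.9643

-0.7429 -0.2286 -0.2286 -0.6857


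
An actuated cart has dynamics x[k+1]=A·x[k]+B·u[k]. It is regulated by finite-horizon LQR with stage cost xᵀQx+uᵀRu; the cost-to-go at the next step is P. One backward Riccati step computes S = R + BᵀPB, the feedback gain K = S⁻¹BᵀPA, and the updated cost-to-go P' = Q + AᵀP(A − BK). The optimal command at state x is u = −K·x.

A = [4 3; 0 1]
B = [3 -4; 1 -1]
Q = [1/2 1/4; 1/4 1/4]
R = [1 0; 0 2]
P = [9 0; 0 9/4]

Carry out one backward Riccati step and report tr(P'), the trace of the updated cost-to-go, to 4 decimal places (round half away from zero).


5.0687

BᵀP = [27.0000 2.2500; -36.0000 -2.2500]
S = R + BᵀPB = [1 0; 0 2] + [83.2500 -110.2500; -110.2500 146.2500] = [84.2500 -110.2500; -110.2500 148.2500]
BᵀPA = [108.0000 83.2500; -144.0000 -110.2500]
K = S⁻¹·BᵀPA = [0.4030 0.5575; -0.6716 -0.3291]
A−BK = [0.1045 0.0112; -1.0746 0.1134]
AᵀP(A−BK) = [3.7612 0.4030; 0.4030 0.5575]
P' = Q + AᵀP(A−BK) = [4.2612 0.6530; 0.6530 0.8075]
tr(P') = 5.0687


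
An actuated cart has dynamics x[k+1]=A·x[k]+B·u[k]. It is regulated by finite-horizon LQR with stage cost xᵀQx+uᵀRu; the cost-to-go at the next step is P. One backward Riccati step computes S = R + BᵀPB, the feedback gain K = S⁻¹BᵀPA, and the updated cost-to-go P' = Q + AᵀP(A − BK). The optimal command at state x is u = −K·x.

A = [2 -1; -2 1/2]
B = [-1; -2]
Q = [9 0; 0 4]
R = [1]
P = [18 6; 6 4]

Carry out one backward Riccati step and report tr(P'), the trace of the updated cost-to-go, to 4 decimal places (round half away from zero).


BᵀP = [-30.0000 -14.0000]
S = R + BᵀPB = [1] + [58.0000] = [59.0000]
BᵀPA = [-32.0000 23.0000]
K = S⁻¹·BᵀPA = [-0.5424 0.3898]
A−BK = [1.4576 -0.6102; -3.0847 1.2797]
AᵀP(A−BK) = [22.6441 -9.5254; -9.5254 4.0339]
P' = Q + AᵀP(A−BK) = [31.6441 -9.5254; -9.5254 8.0339]
tr(P') = 39.6780

39.6780


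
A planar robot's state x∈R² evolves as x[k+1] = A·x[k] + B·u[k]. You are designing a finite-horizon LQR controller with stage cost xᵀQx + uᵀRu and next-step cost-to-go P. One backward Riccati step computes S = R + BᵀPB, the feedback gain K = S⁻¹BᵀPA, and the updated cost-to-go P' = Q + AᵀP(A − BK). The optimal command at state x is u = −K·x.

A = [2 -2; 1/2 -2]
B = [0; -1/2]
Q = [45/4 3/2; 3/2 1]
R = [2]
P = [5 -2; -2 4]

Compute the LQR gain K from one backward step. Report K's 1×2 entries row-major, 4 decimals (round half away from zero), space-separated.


BᵀP = [1.0000 -2.0000]
S = R + BᵀPB = [2] + [1.0000] = [3.0000]
BᵀPA = [1.0000 2.0000]
K = S⁻¹·BᵀPA = [0.3333 0.6667]
A−BK = [2.0000 -2.0000; 0.6667 -1.6667]
AᵀP(A−BK) = [16.6667 -14.6667; -14.6667 18.6667]
P' = Q + AᵀP(A−BK) = [27.9167 -13.1667; -13.1667 19.6667]
tr(P') = 47.5833

0.3333 0.6667


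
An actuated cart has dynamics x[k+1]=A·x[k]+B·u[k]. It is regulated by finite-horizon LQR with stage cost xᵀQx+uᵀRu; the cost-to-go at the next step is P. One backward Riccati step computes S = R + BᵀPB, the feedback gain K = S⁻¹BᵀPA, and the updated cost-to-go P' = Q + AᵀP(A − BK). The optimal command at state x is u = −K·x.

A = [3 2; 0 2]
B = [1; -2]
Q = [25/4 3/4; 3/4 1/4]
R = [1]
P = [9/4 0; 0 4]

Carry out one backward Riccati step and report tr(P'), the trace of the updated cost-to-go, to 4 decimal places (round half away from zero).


BᵀP = [2.2500 -8.0000]
S = R + BᵀPB = [1] + [18.2500] = [19.2500]
BᵀPA = [6.7500 -11.5000]
K = S⁻¹·BᵀPA = [0.3506 -0.5974]
A−BK = [2.6494 2.5974; 0.7013 0.8052]
AᵀP(A−BK) = [17.8831 17.5325; 17.5325 18.1299]
P' = Q + AᵀP(A−BK) = [24.1331 18.2825; 18.2825 18.3799]
tr(P') = 42.5130

42.5130


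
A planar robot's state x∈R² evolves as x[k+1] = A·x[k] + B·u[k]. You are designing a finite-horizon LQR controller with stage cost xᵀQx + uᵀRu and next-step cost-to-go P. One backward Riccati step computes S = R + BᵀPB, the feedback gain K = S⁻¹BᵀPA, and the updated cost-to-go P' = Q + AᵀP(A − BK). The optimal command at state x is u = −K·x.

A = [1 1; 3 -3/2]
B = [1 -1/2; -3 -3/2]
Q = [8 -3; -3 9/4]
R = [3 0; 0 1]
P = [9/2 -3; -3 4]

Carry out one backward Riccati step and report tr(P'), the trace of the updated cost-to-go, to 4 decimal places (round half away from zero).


BᵀP = [13.5000 -15.0000; 2.2500 -4.5000]
S = R + BᵀPB = [3 0; 0 1] + [58.5000 15.7500; 15.7500 5.6250] = [61.5000 15.7500; 15.7500 6.6250]
BᵀPA = [-31.5000 36.0000; -11.2500 9.0000]
K = S⁻¹·BᵀPA = [-0.1976 0.6071; -1.2282 -0.0847]
A−BK = [0.5835 0.3506; 0.5647 0.1941]
AᵀP(A−BK) = [2.4565 0.1694; 0.1694 1.4082]
P' = Q + AᵀP(A−BK) = [10.4565 -2.8306; -2.8306 3.6582]
tr(P') = 14.1147

14.1147


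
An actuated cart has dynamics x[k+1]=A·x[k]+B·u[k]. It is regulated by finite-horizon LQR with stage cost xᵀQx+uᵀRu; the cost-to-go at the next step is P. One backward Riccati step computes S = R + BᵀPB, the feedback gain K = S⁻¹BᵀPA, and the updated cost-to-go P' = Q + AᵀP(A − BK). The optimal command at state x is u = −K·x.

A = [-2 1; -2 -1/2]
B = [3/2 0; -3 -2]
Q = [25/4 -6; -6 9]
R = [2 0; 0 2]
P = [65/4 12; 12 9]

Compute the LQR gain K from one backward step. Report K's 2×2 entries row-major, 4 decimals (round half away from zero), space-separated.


0.4810 -0.0065 1.9827 -0.3917

BᵀP = [-11.6250 -9.0000; -24.0000 -18.0000]
S = R + BᵀPB = [2 0; 0 2] + [9.5625 18.0000; 18.0000 36.0000] = [11.5625 18.0000; 18.0000 38.0000]
BᵀPA = [41.2500 -7.1250; 84.0000 -15.0000]
K = S⁻¹·BᵀPA = [0.4810 -0.0065; 1.9827 -0.3917]
A−BK = [-2.7216 1.0098; 3.4085 -1.3028]
AᵀP(A−BK) = [10.6132 -2.3326; -2.3326 0.5788]
P' = Q + AᵀP(A−BK) = [16.8632 -8.3326; -8.3326 9.5788]
tr(P') = 26.4420


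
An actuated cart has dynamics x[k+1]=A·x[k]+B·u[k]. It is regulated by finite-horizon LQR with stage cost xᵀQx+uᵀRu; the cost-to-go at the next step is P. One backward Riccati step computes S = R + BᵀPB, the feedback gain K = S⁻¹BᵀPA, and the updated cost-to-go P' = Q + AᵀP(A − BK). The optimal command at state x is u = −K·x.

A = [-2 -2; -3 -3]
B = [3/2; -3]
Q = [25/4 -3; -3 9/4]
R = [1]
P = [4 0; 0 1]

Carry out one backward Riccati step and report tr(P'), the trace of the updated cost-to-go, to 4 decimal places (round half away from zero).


BᵀP = [6.0000 -3.0000]
S = R + BᵀPB = [1] + [18.0000] = [19.0000]
BᵀPA = [-3.0000 -3.0000]
K = S⁻¹·BᵀPA = [-0.1579 -0.1579]
A−BK = [-1.7632 -1.7632; -3.4737 -3.4737]
AᵀP(A−BK) = [24.5263 24.5263; 24.5263 24.5263]
P' = Q + AᵀP(A−BK) = [30.7763 21.5263; 21.5263 26.7763]
tr(P') = 57.5526

57.5526


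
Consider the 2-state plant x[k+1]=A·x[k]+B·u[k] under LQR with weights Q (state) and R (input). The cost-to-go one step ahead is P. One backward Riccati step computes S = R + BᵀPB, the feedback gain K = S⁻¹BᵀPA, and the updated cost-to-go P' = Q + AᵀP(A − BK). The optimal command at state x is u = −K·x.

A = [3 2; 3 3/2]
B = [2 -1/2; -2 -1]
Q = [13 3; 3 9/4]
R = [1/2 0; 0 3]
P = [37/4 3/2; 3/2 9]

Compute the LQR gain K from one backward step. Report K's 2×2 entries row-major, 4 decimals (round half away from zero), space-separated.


BᵀP = [15.5000 -15.0000; -6.1250 -9.7500]
S = R + BᵀPB = [1/2 0; 0 3] + [61.0000 7.2500; 7.2500 12.8125] = [61.5000 7.2500; 7.2500 15.8125]
BᵀPA = [1.5000 8.5000; -47.6250 -26.8750]
K = S⁻¹·BᵀPA = [0.4011 0.3579; -3.1958 -1.8637]
A−BK = [0.5999 0.3523; 0.6065 0.3521]
AᵀP(A−BK) = [38.4496 22.4540; 22.4540 13.1205]
P' = Q + AᵀP(A−BK) = [51.4496 25.4540; 25.4540 15.3705]
tr(P') = 66.8201

0.4011 0.3579 -3.1958 -1.8637


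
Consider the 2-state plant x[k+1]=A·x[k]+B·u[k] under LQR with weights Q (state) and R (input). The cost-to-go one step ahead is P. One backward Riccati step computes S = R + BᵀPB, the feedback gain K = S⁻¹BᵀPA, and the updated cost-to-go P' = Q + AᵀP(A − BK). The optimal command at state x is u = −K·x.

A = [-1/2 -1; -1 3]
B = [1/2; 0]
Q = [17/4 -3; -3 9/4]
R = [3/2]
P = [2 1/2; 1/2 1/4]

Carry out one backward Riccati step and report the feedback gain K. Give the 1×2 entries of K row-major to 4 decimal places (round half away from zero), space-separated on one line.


BᵀP = [1.0000 0.2500]
S = R + BᵀPB = [3/2] + [0.5000] = [2.0000]
BᵀPA = [-0.7500 -0.2500]
K = S⁻¹·BᵀPA = [-0.3750 -0.1250]
A−BK = [-0.3125 -0.9375; -1.0000 3.0000]
AᵀP(A−BK) = [0.9688 -0.0938; -0.0938 1.2188]
P' = Q + AᵀP(A−BK) = [5.2188 -3.0938; -3.0938 3.4688]
tr(P') = 8.6875

-0.3750 -0.1250


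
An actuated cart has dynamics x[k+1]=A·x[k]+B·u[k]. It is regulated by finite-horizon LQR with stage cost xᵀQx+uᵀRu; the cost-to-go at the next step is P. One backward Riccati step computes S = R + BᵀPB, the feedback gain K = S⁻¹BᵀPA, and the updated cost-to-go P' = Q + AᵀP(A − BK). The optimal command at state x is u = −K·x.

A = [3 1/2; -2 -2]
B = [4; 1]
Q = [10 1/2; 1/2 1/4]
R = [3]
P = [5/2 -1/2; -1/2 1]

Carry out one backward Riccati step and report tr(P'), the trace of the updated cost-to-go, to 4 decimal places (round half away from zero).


BᵀP = [9.5000 -1.0000]
S = R + BᵀPB = [3] + [37.0000] = [40.0000]
BᵀPA = [30.5000 6.7500]
K = S⁻¹·BᵀPA = [0.7625 0.1688]
A−BK = [-0.0500 -0.1750; -2.7625 -2.1688]
AᵀP(A−BK) = [9.2438 6.1031; 6.1031 4.4859]
P' = Q + AᵀP(A−BK) = [19.2438 6.6031; 6.6031 4.7359]
tr(P') = 23.9797

23.9797


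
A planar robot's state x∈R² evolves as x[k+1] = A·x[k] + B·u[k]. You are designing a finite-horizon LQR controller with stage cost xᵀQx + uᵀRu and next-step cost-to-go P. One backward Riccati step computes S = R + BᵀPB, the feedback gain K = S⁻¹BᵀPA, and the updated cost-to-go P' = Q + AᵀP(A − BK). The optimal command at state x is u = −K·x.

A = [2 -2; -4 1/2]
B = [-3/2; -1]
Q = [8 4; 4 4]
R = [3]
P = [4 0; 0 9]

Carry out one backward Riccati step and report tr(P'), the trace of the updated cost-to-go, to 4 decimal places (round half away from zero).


BᵀP = [-6.0000 -9.0000]
S = R + BᵀPB = [3] + [18.0000] = [21.0000]
BᵀPA = [24.0000 7.5000]
K = S⁻¹·BᵀPA = [1.1429 0.3571]
A−BK = [3.7143 -1.4643; -2.8571 0.8571]
AᵀP(A−BK) = [132.5714 -42.5714; -42.5714 15.5714]
P' = Q + AᵀP(A−BK) = [140.5714 -38.5714; -38.5714 19.5714]
tr(P') = 160.1429

160.1429
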